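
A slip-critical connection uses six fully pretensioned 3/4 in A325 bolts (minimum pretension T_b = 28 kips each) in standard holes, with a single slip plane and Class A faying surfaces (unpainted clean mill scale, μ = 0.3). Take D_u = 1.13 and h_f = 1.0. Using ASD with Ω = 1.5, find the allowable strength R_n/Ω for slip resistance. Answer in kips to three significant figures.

R_n = μ · D_u · h_f · T_b · n_s · n_b = 0.3 × 1.13 × 1.0 × 28 × 1 × 6 = 56.95 kips.
Allowable strength R_n/Ω = 56.95 / 1.5 = 38 kips.

38 kips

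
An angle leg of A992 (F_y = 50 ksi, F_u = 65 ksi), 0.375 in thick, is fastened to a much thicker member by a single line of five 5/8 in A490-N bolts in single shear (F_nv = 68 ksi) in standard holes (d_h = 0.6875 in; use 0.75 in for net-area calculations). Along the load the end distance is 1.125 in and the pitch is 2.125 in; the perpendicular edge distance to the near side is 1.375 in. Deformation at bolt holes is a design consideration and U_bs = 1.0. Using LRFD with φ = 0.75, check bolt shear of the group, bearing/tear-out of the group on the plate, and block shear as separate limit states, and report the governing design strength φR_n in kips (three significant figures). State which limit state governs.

78.2 kips (bolt shear governs)

Bolt shear: A_b = π·0.625²/4 = 0.3068 in²; R_n = 68 × 0.3068 × 5 × 1 = 104.3 kips → 0.75 × 104.3 = 78.2 kips.
Bearing: edge l_c = 0.7812, r_n = 22.85 kips; interior l_c = 1.438, r_n = 36.56 kips; R_n = 22.85 + 4·36.56 = 169.1 kips → 127 kips.
Block shear: A_gv = 3.609, A_nv = 2.344, A_nt = 0.375 in²; R_n = min(0.6F_uA_nv, 0.6F_yA_gv) + U_bs·F_u·A_nt = 115.8 kips → 86.8 kips.
Bolt shear governs: 78.2 kips.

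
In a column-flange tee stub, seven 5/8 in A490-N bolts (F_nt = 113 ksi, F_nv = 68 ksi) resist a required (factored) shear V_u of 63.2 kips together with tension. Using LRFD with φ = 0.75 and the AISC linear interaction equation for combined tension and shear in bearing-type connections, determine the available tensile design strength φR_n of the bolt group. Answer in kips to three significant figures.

A_b = π·0.625²/4 = 0.3068 in²; f_rv = 63.2 / (7 × 0.3068) = 29.43 ksi.
F'_nt = 1.3 F_nt − (F_nt / φF_nv) f_rv = 1.3·113 − (113/(0.75·68))·29.43 = 81.7 ksi, capped at F_nt → F'_nt = 81.7 ksi.
R_n = F'_nt · A_b · n = 81.7 × 0.3068 × 7 = 175.4 kips.
Design strength φR_n = 0.75 × 175.4 = 132 kips.

132 kips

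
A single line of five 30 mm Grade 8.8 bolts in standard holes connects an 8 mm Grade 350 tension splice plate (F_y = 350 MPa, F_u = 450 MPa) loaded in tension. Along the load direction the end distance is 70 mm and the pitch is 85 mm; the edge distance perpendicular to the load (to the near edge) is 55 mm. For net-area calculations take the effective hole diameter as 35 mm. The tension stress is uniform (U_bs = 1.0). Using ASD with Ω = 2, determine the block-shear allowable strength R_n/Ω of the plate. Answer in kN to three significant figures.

340 kN

Shear plane L_v = 70 + 4·85 = 410 mm; A_gv = 410 × 8 = 3280 mm².
A_nv = (410 − 4.5·35) × 8 = 2020 mm².
A_nt = (55 − 0.5·35) × 8 = 300 mm².
0.6 F_u A_nv = 545.4 kN; 0.6 F_y A_gv = 688.8 kN → shear rupture governs the shear term.
R_n = 545.4 + 1.0 × 450 × 300 / 1000 = 680.4 kN.
Allowable strength R_n/Ω = 680.4 / 2 = 340 kN.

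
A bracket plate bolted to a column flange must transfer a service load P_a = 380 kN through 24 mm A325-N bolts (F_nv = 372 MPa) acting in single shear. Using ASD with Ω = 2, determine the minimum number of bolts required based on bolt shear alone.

5 bolts

A_b = π·24²/4 = 452.4 mm².
Per-bolt allowable strength R_n/Ω = 372 × 452.4 × 1 / 1000 / 2 = 84.14 kN.
n ≥ 380 / 84.14 = 4.516 → use 5 bolts.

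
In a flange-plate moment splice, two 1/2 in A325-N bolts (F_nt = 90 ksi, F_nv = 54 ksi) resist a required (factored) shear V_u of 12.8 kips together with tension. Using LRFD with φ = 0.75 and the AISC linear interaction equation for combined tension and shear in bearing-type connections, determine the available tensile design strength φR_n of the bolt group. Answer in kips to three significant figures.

13.1 kips

A_b = π·0.5²/4 = 0.1963 in²; f_rv = 12.8 / (2 × 0.1963) = 32.59 ksi.
F'_nt = 1.3 F_nt − (F_nt / φF_nv) f_rv = 1.3·90 − (90/(0.75·54))·32.59 = 44.57 ksi, capped at F_nt → F'_nt = 44.57 ksi.
R_n = F'_nt · A_b · n = 44.57 × 0.1963 × 2 = 17.5 kips.
Design strength φR_n = 0.75 × 17.5 = 13.1 kips.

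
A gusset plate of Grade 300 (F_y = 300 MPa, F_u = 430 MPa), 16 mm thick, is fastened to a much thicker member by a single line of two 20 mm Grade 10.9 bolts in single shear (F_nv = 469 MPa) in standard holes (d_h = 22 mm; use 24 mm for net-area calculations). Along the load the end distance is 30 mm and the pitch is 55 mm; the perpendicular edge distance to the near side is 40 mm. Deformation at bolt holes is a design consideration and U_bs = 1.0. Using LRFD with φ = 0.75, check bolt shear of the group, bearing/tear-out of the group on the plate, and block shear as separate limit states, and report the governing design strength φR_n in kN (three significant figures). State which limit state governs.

Bolt shear: A_b = π·20²/4 = 314.2 mm²; R_n = 469 × 314.2 × 2 × 1 / 1000 = 294.7 kN → 0.75 × 294.7 = 221 kN.
Bearing: edge l_c = 19, r_n = 156.9 kN; interior l_c = 33, r_n = 272.4 kN; R_n = 156.9 + 1·272.4 = 429.3 kN → 322 kN.
Block shear: A_gv = 1360, A_nv = 784, A_nt = 448 mm²; R_n = min(0.6F_uA_nv, 0.6F_yA_gv) + U_bs·F_u·A_nt = 394.9 kN → 296 kN.
Bolt shear governs: 221 kN.

221 kN (bolt shear governs)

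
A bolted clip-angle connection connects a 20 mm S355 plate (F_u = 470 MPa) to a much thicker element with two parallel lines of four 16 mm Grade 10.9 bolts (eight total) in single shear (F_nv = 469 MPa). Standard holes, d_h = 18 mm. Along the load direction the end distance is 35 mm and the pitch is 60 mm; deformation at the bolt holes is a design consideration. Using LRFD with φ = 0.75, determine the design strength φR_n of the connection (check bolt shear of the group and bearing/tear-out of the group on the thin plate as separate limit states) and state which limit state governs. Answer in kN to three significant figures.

Bolt shear: A_b = π·16²/4 = 201.1 mm²; R_n = 469 × 201.1 × 8 × 1 / 1000 = 754.4 kN → 0.75 × 754.4 = 566 kN.
Bearing (1.2 l_c t F_u ≤ 2.4 d t F_u): upper limit = 2.4·16·20·470 / 1000 = 361 kN.
  Edge l_c = 35 − 18/2 = 26 → r_n = 293.3 kN; interior l_c = 60 − 18 = 42 → r_n = 361 kN.
  R_n,bearing = 2·293.3 + 6·361 = 2752 kN → 0.75 × 2752 = 2060 kN.
Bolt shear governs: 566 kN.

566 kN (bolt shear governs)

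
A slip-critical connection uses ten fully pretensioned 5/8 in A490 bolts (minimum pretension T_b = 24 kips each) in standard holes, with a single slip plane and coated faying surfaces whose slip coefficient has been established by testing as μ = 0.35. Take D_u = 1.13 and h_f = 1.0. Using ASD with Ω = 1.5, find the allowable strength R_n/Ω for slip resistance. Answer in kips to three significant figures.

63.3 kips

R_n = μ · D_u · h_f · T_b · n_s · n_b = 0.35 × 1.13 × 1.0 × 24 × 1 × 10 = 94.92 kips.
Allowable strength R_n/Ω = 94.92 / 1.5 = 63.3 kips.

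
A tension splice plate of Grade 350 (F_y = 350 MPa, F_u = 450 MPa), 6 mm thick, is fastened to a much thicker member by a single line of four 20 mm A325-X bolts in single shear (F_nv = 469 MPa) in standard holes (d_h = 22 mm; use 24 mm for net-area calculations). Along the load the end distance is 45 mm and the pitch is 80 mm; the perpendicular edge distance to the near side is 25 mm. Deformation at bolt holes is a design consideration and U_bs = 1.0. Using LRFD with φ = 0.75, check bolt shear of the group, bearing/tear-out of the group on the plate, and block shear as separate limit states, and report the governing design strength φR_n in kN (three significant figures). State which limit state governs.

271 kN (block shear governs)

Bolt shear: A_b = π·20²/4 = 314.2 mm²; R_n = 469 × 314.2 × 4 × 1 / 1000 = 589.4 kN → 0.75 × 589.4 = 442 kN.
Bearing: edge l_c = 34, r_n = 110.2 kN; interior l_c = 58, r_n = 129.6 kN; R_n = 110.2 + 3·129.6 = 499 kN → 374 kN.
Block shear: A_gv = 1710, A_nv = 1206, A_nt = 78 mm²; R_n = min(0.6F_uA_nv, 0.6F_yA_gv) + U_bs·F_u·A_nt = 360.7 kN → 271 kN.
Block shear governs: 271 kN.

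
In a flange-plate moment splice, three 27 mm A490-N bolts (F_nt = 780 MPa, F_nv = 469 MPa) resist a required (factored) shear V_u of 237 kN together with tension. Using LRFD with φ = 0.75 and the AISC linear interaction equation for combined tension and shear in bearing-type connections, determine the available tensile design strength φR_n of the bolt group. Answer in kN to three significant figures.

912 kN

A_b = π·27²/4 = 572.6 mm²; f_rv = 237 × 1000 / (3 × 572.6) = 138 MPa.
F'_nt = 1.3 F_nt − (F_nt / φF_nv) f_rv = 1.3·780 − (780/(0.75·469))·138 = 708 MPa, capped at F_nt → F'_nt = 708 MPa.
R_n = F'_nt · A_b · n = 708 × 572.6 × 3 / 1000 = 1216 kN.
Design strength φR_n = 0.75 × 1216 = 912 kN.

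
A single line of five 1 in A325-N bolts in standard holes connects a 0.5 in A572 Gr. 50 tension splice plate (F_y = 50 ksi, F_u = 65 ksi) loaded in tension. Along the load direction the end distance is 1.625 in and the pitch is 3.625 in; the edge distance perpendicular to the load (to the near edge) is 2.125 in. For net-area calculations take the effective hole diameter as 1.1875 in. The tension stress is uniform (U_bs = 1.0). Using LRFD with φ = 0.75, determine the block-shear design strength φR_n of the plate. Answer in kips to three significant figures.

195 kips

Shear plane L_v = 1.625 + 4·3.625 = 16.12 in; A_gv = 16.12 × 0.5 = 8.062 in².
A_nv = (16.12 − 4.5·1.1875) × 0.5 = 5.391 in².
A_nt = (2.125 − 0.5·1.1875) × 0.5 = 0.7656 in².
0.6 F_u A_nv = 210.2 kips; 0.6 F_y A_gv = 241.9 kips → shear rupture governs the shear term.
R_n = 210.2 + 1.0 × 65 × 0.7656 = 260 kips.
Design strength φR_n = 0.75 × 260 = 195 kips.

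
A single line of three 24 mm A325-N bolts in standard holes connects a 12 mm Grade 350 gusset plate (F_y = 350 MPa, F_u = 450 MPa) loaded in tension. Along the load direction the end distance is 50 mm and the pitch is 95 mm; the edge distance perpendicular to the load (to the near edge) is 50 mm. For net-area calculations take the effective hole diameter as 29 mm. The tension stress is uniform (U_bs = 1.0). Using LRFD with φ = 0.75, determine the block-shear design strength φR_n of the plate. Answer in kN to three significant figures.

Shear plane L_v = 50 + 2·95 = 240 mm; A_gv = 240 × 12 = 2880 mm².
A_nv = (240 − 2.5·29) × 12 = 2010 mm².
A_nt = (50 − 0.5·29) × 12 = 426 mm².
0.6 F_u A_nv = 542.7 kN; 0.6 F_y A_gv = 604.8 kN → shear rupture governs the shear term.
R_n = 542.7 + 1.0 × 450 × 426 / 1000 = 734.4 kN.
Design strength φR_n = 0.75 × 734.4 = 551 kN.

551 kN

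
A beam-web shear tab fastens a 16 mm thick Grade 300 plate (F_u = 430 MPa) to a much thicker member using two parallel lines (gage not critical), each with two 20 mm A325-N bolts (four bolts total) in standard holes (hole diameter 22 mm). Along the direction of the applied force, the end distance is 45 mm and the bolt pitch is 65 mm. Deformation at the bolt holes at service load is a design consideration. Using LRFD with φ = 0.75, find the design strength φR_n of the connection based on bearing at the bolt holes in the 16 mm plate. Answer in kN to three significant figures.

916 kN

Per bolt r_n = 1.2 l_c t F_u ≤ 2.4 d t F_u; upper limit = 2.4 × 20 × 16 × 430 / 1000 = 330.2 kN.
Edge bolt: l_c = 45 − 22/2 = 34 mm → 1.2 × 34 × 16 × 430 / 1000 = 280.7 → r_n = 280.7 kN.
Interior bolts: l_c = 65 − 22 = 43 mm → 1.2 × 43 × 16 × 430 / 1000 = 355 → r_n = 330.2 kN.
R_n = 2 × 280.7 + 2 × 330.2 = 1222 kN.
Design strength φR_n = 0.75 × 1222 = 916 kN.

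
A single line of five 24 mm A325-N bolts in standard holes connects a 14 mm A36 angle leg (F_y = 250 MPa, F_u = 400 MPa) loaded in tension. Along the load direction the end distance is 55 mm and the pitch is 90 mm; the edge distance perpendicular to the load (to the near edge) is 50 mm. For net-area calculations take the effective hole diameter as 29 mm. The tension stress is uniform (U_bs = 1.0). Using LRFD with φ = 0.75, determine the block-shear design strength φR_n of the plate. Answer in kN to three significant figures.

803 kN

Shear plane L_v = 55 + 4·90 = 415 mm; A_gv = 415 × 14 = 5810 mm².
A_nv = (415 − 4.5·29) × 14 = 3983 mm².
A_nt = (50 − 0.5·29) × 14 = 497 mm².
0.6 F_u A_nv = 955.9 kN; 0.6 F_y A_gv = 871.5 kN → shear yielding governs the shear term.
R_n = 871.5 + 1.0 × 400 × 497 / 1000 = 1070 kN.
Design strength φR_n = 0.75 × 1070 = 803 kN.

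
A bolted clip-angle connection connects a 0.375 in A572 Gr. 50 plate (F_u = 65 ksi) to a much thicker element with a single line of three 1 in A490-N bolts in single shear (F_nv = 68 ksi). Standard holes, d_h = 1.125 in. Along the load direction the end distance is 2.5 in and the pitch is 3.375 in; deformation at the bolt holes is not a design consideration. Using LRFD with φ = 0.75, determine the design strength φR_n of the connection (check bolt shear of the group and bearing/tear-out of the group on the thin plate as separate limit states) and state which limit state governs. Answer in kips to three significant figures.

Bolt shear: A_b = π·1²/4 = 0.7854 in²; R_n = 68 × 0.7854 × 3 × 1 = 160.2 kips → 0.75 × 160.2 = 120 kips.
Bearing (1.5 l_c t F_u ≤ 3.0 d t F_u): upper limit = 3.0·1·0.375·65 = 73.12 kips.
  Edge l_c = 2.5 − 1.125/2 = 1.938 → r_n = 70.84 kips; interior l_c = 3.375 − 1.125 = 2.25 → r_n = 73.12 kips.
  R_n,bearing = 1·70.84 + 2·73.12 = 217.1 kips → 0.75 × 217.1 = 163 kips.
Bolt shear governs: 120 kips.

120 kips (bolt shear governs)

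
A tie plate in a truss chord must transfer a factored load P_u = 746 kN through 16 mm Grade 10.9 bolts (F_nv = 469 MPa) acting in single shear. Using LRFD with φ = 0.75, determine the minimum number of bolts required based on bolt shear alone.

A_b = π·16²/4 = 201.1 mm².
Per-bolt design strength φR_n = 0.75 × 469 × 201.1 × 1 / 1000 = 70.72 kN.
n ≥ 746 / 70.72 = 10.55 → use 11 bolts.

11 bolts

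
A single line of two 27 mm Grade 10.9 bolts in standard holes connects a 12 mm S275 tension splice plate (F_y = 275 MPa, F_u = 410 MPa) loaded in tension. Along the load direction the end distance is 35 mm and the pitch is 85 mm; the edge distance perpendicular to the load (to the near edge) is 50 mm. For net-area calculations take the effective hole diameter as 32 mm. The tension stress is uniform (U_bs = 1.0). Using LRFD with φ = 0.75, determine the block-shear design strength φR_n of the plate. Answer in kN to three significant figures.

285 kN

Shear plane L_v = 35 + 1·85 = 120 mm; A_gv = 120 × 12 = 1440 mm².
A_nv = (120 − 1.5·32) × 12 = 864 mm².
A_nt = (50 − 0.5·32) × 12 = 408 mm².
0.6 F_u A_nv = 212.5 kN; 0.6 F_y A_gv = 237.6 kN → shear rupture governs the shear term.
R_n = 212.5 + 1.0 × 410 × 408 / 1000 = 379.8 kN.
Design strength φR_n = 0.75 × 379.8 = 285 kN.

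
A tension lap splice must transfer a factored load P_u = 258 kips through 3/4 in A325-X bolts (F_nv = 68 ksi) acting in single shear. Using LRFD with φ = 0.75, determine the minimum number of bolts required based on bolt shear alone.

12 bolts

A_b = π·0.75²/4 = 0.4418 in².
Per-bolt design strength φR_n = 0.75 × 68 × 0.4418 × 1 = 22.53 kips.
n ≥ 258 / 22.53 = 11.45 → use 12 bolts.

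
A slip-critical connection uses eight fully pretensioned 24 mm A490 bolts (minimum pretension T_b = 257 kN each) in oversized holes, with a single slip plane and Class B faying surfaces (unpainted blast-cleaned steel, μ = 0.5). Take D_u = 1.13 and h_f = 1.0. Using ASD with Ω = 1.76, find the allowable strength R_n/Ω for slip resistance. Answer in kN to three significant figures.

660 kN

R_n = μ · D_u · h_f · T_b · n_s · n_b = 0.5 × 1.13 × 1.0 × 257 × 1 × 8 = 1162 kN.
Allowable strength R_n/Ω = 1162 / 1.76 = 660 kN.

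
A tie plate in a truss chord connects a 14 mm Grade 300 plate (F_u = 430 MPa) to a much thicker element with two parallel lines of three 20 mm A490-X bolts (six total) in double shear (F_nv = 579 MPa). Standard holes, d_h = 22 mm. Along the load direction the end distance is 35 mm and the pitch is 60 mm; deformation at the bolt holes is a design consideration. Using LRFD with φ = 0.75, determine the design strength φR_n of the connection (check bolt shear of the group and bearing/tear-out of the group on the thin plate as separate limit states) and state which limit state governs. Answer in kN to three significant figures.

Bolt shear: A_b = π·20²/4 = 314.2 mm²; R_n = 579 × 314.2 × 6 × 2 / 1000 = 2183 kN → 0.75 × 2183 = 1640 kN.
Bearing (1.2 l_c t F_u ≤ 2.4 d t F_u): upper limit = 2.4·20·14·430 / 1000 = 289 kN.
  Edge l_c = 35 − 22/2 = 24 → r_n = 173.4 kN; interior l_c = 60 − 22 = 38 → r_n = 274.5 kN.
  R_n,bearing = 2·173.4 + 4·274.5 = 1445 kN → 0.75 × 1445 = 1080 kN.
Bearing governs: 1080 kN.

1080 kN (bearing governs)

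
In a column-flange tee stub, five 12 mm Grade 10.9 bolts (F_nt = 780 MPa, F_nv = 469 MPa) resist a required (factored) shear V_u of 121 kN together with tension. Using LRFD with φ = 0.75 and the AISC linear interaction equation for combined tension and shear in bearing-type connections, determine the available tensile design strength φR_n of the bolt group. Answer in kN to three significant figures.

A_b = π·12²/4 = 113.1 mm²; f_rv = 121 × 1000 / (5 × 113.1) = 214 MPa.
F'_nt = 1.3 F_nt − (F_nt / φF_nv) f_rv = 1.3·780 − (780/(0.75·469))·214 = 539.5 MPa, capped at F_nt → F'_nt = 539.5 MPa.
R_n = F'_nt · A_b · n = 539.5 × 113.1 × 5 / 1000 = 305.1 kN.
Design strength φR_n = 0.75 × 305.1 = 229 kN.

229 kN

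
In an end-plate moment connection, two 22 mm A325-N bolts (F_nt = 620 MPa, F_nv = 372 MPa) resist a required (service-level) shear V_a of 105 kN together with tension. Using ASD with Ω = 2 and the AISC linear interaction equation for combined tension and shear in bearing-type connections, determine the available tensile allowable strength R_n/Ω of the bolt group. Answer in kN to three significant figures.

131 kN

A_b = π·22²/4 = 380.1 mm²; f_rv = 105 × 1000 / (2 × 380.1) = 138.1 MPa.
F'_nt = 1.3 F_nt − (Ω F_nt / F_nv) f_rv = 1.3·620 − (2·620/372)·138.1 = 345.6 MPa, capped at F_nt → F'_nt = 345.6 MPa.
R_n = F'_nt · A_b · n = 345.6 × 380.1 × 2 / 1000 = 262.8 kN.
Allowable strength R_n/Ω = 262.8 / 2 = 131 kN.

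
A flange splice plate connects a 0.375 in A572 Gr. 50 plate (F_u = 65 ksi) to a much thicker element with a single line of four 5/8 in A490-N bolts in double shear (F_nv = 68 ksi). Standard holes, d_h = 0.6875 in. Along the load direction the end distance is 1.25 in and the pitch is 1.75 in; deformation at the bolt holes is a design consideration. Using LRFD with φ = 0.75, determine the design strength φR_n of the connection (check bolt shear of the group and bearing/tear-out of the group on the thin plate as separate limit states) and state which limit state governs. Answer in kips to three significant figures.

Bolt shear: A_b = π·0.625²/4 = 0.3068 in²; R_n = 68 × 0.3068 × 4 × 2 = 166.9 kips → 0.75 × 166.9 = 125 kips.
Bearing (1.2 l_c t F_u ≤ 2.4 d t F_u): upper limit = 2.4·0.625·0.375·65 = 36.56 kips.
  Edge l_c = 1.25 − 0.6875/2 = 0.9062 → r_n = 26.51 kips; interior l_c = 1.75 − 0.6875 = 1.062 → r_n = 31.08 kips.
  R_n,bearing = 1·26.51 + 3·31.08 = 119.7 kips → 0.75 × 119.7 = 89.8 kips.
Bearing governs: 89.8 kips.

89.8 kips (bearing governs)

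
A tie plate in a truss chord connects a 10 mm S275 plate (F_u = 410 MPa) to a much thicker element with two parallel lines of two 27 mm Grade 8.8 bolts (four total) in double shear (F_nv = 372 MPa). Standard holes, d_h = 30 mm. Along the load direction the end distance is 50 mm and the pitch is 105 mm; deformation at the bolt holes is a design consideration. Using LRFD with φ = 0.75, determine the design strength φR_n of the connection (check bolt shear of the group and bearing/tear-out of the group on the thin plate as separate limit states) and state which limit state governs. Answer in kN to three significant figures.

657 kN (bearing governs)

Bolt shear: A_b = π·27²/4 = 572.6 mm²; R_n = 372 × 572.6 × 4 × 2 / 1000 = 1704 kN → 0.75 × 1704 = 1280 kN.
Bearing (1.2 l_c t F_u ≤ 2.4 d t F_u): upper limit = 2.4·27·10·410 / 1000 = 265.7 kN.
  Edge l_c = 50 − 30/2 = 35 → r_n = 172.2 kN; interior l_c = 105 − 30 = 75 → r_n = 265.7 kN.
  R_n,bearing = 2·172.2 + 2·265.7 = 875.8 kN → 0.75 × 875.8 = 657 kN.
Bearing governs: 657 kN.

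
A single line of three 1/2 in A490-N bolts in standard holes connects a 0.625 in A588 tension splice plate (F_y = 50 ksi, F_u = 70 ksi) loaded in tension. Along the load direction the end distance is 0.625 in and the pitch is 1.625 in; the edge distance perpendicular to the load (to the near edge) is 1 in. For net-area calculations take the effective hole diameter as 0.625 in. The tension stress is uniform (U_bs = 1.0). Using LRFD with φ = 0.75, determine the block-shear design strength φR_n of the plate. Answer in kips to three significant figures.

Shear plane L_v = 0.625 + 2·1.625 = 3.875 in; A_gv = 3.875 × 0.625 = 2.422 in².
A_nv = (3.875 − 2.5·0.625) × 0.625 = 1.445 in².
A_nt = (1 − 0.5·0.625) × 0.625 = 0.4297 in².
0.6 F_u A_nv = 60.7 kips; 0.6 F_y A_gv = 72.66 kips → shear rupture governs the shear term.
R_n = 60.7 + 1.0 × 70 × 0.4297 = 90.78 kips.
Design strength φR_n = 0.75 × 90.78 = 68.1 kips.

68.1 kips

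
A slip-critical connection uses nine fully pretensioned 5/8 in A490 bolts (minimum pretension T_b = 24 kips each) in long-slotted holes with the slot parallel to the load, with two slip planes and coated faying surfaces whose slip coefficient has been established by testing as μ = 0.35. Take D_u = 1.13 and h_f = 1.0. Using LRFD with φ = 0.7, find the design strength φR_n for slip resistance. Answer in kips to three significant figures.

120 kips

R_n = μ · D_u · h_f · T_b · n_s · n_b = 0.35 × 1.13 × 1.0 × 24 × 2 × 9 = 170.9 kips.
Design strength φR_n = 0.7 × 170.9 = 120 kips.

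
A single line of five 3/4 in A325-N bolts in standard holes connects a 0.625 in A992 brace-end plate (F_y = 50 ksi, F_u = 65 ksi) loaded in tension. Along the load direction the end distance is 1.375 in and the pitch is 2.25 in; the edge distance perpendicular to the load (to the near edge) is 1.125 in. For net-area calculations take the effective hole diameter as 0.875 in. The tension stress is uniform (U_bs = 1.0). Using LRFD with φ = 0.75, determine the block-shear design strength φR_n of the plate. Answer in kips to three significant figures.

Shear plane L_v = 1.375 + 4·2.25 = 10.38 in; A_gv = 10.38 × 0.625 = 6.484 in².
A_nv = (10.38 − 4.5·0.875) × 0.625 = 4.023 in².
A_nt = (1.125 − 0.5·0.875) × 0.625 = 0.4297 in².
0.6 F_u A_nv = 156.9 kips; 0.6 F_y A_gv = 194.5 kips → shear rupture governs the shear term.
R_n = 156.9 + 1.0 × 65 × 0.4297 = 184.8 kips.
Design strength φR_n = 0.75 × 184.8 = 139 kips.

139 kips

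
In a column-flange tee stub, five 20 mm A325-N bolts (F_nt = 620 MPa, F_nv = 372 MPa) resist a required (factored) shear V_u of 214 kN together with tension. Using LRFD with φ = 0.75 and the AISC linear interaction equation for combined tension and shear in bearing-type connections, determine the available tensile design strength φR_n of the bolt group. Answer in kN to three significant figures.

593 kN

A_b = π·20²/4 = 314.2 mm²; f_rv = 214 × 1000 / (5 × 314.2) = 136.2 MPa.
F'_nt = 1.3 F_nt − (F_nt / φF_nv) f_rv = 1.3·620 − (620/(0.75·372))·136.2 = 503.3 MPa, capped at F_nt → F'_nt = 503.3 MPa.
R_n = F'_nt · A_b · n = 503.3 × 314.2 × 5 / 1000 = 790.5 kN.
Design strength φR_n = 0.75 × 790.5 = 593 kN.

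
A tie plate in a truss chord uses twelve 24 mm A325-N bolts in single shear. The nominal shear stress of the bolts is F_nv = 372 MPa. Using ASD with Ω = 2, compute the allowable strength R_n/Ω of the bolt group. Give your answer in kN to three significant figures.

1010 kN

A_b = π × 24² / 4 = 452.4 mm².
R_n = F_nv · A_b · n · n_s = 372 × 452.4 × 12 × 1 / 1000 = 2019 kN.
Allowable strength R_n/Ω = 2019 / 2 = 1010 kN.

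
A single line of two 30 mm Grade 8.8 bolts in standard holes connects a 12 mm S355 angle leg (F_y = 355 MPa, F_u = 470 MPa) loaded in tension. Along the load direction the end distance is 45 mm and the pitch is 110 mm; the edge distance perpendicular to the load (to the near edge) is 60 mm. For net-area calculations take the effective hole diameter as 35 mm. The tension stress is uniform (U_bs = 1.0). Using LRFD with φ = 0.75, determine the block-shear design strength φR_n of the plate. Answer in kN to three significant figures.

Shear plane L_v = 45 + 1·110 = 155 mm; A_gv = 155 × 12 = 1860 mm².
A_nv = (155 − 1.5·35) × 12 = 1230 mm².
A_nt = (60 − 0.5·35) × 12 = 510 mm².
0.6 F_u A_nv = 346.9 kN; 0.6 F_y A_gv = 396.2 kN → shear rupture governs the shear term.
R_n = 346.9 + 1.0 × 470 × 510 / 1000 = 586.6 kN.
Design strength φR_n = 0.75 × 586.6 = 440 kN.

440 kN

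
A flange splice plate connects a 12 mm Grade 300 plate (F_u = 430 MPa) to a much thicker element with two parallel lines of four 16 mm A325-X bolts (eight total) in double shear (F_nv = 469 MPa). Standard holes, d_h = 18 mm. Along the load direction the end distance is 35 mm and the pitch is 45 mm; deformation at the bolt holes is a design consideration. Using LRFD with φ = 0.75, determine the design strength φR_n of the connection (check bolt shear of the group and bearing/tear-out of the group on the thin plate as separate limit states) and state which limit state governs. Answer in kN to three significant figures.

994 kN (bearing governs)

Bolt shear: A_b = π·16²/4 = 201.1 mm²; R_n = 469 × 201.1 × 8 × 2 / 1000 = 1509 kN → 0.75 × 1509 = 1130 kN.
Bearing (1.2 l_c t F_u ≤ 2.4 d t F_u): upper limit = 2.4·16·12·430 / 1000 = 198.1 kN.
  Edge l_c = 35 − 18/2 = 26 → r_n = 161 kN; interior l_c = 45 − 18 = 27 → r_n = 167.2 kN.
  R_n,bearing = 2·161 + 6·167.2 = 1325 kN → 0.75 × 1325 = 994 kN.
Bearing governs: 994 kN.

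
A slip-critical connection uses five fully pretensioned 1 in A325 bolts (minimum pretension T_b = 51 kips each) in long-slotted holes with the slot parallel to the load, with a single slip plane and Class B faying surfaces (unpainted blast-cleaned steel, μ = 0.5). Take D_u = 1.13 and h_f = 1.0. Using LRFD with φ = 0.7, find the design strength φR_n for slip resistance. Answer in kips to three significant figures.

R_n = μ · D_u · h_f · T_b · n_s · n_b = 0.5 × 1.13 × 1.0 × 51 × 1 × 5 = 144.1 kips.
Design strength φR_n = 0.7 × 144.1 = 101 kips.

101 kips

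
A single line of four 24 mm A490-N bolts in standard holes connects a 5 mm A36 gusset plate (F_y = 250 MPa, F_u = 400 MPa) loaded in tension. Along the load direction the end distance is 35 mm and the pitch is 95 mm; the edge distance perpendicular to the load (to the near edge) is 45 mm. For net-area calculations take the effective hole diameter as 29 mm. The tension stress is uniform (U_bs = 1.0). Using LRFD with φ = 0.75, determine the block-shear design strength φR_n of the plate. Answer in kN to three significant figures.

226 kN

Shear plane L_v = 35 + 3·95 = 320 mm; A_gv = 320 × 5 = 1600 mm².
A_nv = (320 − 3.5·29) × 5 = 1092 mm².
A_nt = (45 − 0.5·29) × 5 = 152.5 mm².
0.6 F_u A_nv = 262.2 kN; 0.6 F_y A_gv = 240 kN → shear yielding governs the shear term.
R_n = 240 + 1.0 × 400 × 152.5 / 1000 = 301 kN.
Design strength φR_n = 0.75 × 301 = 226 kN.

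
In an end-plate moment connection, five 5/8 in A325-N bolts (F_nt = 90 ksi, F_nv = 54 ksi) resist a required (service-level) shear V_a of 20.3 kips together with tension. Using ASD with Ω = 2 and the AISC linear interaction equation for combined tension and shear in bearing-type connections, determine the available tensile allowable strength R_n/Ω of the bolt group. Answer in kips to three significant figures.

A_b = π·0.625²/4 = 0.3068 in²; f_rv = 20.3 / (5 × 0.3068) = 13.23 ksi.
F'_nt = 1.3 F_nt − (Ω F_nt / F_nv) f_rv = 1.3·90 − (2·90/54)·13.23 = 72.89 ksi, capped at F_nt → F'_nt = 72.89 ksi.
R_n = F'_nt · A_b · n = 72.89 × 0.3068 × 5 = 111.8 kips.
Allowable strength R_n/Ω = 111.8 / 2 = 55.9 kips.

55.9 kips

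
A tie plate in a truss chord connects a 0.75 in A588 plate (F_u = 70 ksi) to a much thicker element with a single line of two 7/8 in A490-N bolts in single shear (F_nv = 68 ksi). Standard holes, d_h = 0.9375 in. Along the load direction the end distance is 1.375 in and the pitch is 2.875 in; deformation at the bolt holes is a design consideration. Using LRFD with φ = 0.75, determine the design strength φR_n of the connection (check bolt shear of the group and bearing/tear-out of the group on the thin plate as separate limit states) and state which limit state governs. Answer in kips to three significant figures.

Bolt shear: A_b = π·0.875²/4 = 0.6013 in²; R_n = 68 × 0.6013 × 2 × 1 = 81.78 kips → 0.75 × 81.78 = 61.3 kips.
Bearing (1.2 l_c t F_u ≤ 2.4 d t F_u): upper limit = 2.4·0.875·0.75·70 = 110.3 kips.
  Edge l_c = 1.375 − 0.9375/2 = 0.9062 → r_n = 57.09 kips; interior l_c = 2.875 − 0.9375 = 1.938 → r_n = 110.3 kips.
  R_n,bearing = 1·57.09 + 1·110.3 = 167.3 kips → 0.75 × 167.3 = 126 kips.
Bolt shear governs: 61.3 kips.

61.3 kips (bolt shear governs)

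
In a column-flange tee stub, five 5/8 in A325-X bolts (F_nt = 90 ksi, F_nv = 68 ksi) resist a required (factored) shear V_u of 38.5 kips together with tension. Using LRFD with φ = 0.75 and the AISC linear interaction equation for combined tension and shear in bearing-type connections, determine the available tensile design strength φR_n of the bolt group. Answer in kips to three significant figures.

83.7 kips

A_b = π·0.625²/4 = 0.3068 in²; f_rv = 38.5 / (5 × 0.3068) = 25.1 ksi.
F'_nt = 1.3 F_nt − (F_nt / φF_nv) f_rv = 1.3·90 − (90/(0.75·68))·25.1 = 72.71 ksi, capped at F_nt → F'_nt = 72.71 ksi.
R_n = F'_nt · A_b · n = 72.71 × 0.3068 × 5 = 111.5 kips.
Design strength φR_n = 0.75 × 111.5 = 83.7 kips.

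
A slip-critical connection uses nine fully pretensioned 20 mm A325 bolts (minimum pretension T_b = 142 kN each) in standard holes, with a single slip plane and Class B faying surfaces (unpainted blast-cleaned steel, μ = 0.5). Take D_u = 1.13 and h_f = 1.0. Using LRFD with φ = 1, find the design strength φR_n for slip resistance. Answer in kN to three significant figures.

722 kN

R_n = μ · D_u · h_f · T_b · n_s · n_b = 0.5 × 1.13 × 1.0 × 142 × 1 × 9 = 722.1 kN.
Design strength φR_n = 1 × 722.1 = 722 kN.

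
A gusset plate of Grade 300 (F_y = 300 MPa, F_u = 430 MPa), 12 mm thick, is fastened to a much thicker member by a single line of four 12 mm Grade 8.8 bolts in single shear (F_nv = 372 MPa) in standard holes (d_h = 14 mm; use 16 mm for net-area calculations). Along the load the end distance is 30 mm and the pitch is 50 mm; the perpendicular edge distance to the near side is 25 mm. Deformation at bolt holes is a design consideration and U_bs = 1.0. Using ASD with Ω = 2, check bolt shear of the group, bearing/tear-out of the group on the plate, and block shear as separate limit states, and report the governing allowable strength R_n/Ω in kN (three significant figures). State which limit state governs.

84.1 kN (bolt shear governs)

Bolt shear: A_b = π·12²/4 = 113.1 mm²; R_n = 372 × 113.1 × 4 × 1 / 1000 = 168.3 kN → 168.3 / 2 = 84.1 kN.
Bearing: edge l_c = 23, r_n = 142.4 kN; interior l_c = 36, r_n = 148.6 kN; R_n = 142.4 + 3·148.6 = 588.2 kN → 294 kN.
Block shear: A_gv = 2160, A_nv = 1488, A_nt = 204 mm²; R_n = min(0.6F_uA_nv, 0.6F_yA_gv) + U_bs·F_u·A_nt = 471.6 kN → 236 kN.
Bolt shear governs: 84.1 kN.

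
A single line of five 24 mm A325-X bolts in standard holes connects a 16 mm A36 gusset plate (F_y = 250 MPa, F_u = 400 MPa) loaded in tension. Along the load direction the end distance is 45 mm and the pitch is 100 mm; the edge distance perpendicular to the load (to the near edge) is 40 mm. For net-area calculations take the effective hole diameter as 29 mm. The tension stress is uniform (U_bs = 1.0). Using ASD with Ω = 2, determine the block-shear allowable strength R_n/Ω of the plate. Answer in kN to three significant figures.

616 kN

Shear plane L_v = 45 + 4·100 = 445 mm; A_gv = 445 × 16 = 7120 mm².
A_nv = (445 − 4.5·29) × 16 = 5032 mm².
A_nt = (40 − 0.5·29) × 16 = 408 mm².
0.6 F_u A_nv = 1208 kN; 0.6 F_y A_gv = 1068 kN → shear yielding governs the shear term.
R_n = 1068 + 1.0 × 400 × 408 / 1000 = 1231 kN.
Allowable strength R_n/Ω = 1231 / 2 = 616 kN.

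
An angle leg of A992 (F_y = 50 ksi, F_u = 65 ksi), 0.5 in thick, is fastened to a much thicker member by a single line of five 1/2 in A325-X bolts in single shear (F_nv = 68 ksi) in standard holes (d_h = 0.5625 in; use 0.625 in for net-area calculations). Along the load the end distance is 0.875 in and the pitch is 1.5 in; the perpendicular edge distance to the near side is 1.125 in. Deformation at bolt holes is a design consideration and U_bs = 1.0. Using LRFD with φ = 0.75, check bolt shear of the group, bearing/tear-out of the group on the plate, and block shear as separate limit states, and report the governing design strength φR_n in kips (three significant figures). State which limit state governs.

50.1 kips (bolt shear governs)

Bolt shear: A_b = π·0.5²/4 = 0.1963 in²; R_n = 68 × 0.1963 × 5 × 1 = 66.76 kips → 0.75 × 66.76 = 50.1 kips.
Bearing: edge l_c = 0.5938, r_n = 23.16 kips; interior l_c = 0.9375, r_n = 36.56 kips; R_n = 23.16 + 4·36.56 = 169.4 kips → 127 kips.
Block shear: A_gv = 3.438, A_nv = 2.031, A_nt = 0.4062 in²; R_n = min(0.6F_uA_nv, 0.6F_yA_gv) + U_bs·F_u·A_nt = 105.6 kips → 79.2 kips.
Bolt shear governs: 50.1 kips.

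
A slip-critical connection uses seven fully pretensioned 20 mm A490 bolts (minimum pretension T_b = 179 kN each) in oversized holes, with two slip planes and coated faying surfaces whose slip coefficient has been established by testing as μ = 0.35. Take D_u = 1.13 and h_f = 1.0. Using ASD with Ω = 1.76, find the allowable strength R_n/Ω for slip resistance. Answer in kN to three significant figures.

R_n = μ · D_u · h_f · T_b · n_s · n_b = 0.35 × 1.13 × 1.0 × 179 × 2 × 7 = 991.1 kN.
Allowable strength R_n/Ω = 991.1 / 1.76 = 563 kN.

563 kN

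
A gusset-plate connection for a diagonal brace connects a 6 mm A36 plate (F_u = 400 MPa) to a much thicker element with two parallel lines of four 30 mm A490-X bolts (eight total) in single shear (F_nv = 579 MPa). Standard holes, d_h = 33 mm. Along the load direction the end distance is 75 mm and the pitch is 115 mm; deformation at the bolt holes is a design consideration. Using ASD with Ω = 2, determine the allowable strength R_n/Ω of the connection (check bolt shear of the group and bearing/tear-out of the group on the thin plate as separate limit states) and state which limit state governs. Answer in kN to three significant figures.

Bolt shear: A_b = π·30²/4 = 706.9 mm²; R_n = 579 × 706.9 × 8 × 1 / 1000 = 3274 kN → 3274 / 2 = 1640 kN.
Bearing (1.2 l_c t F_u ≤ 2.4 d t F_u): upper limit = 2.4·30·6·400 / 1000 = 172.8 kN.
  Edge l_c = 75 − 33/2 = 58.5 → r_n = 168.5 kN; interior l_c = 115 − 33 = 82 → r_n = 172.8 kN.
  R_n,bearing = 2·168.5 + 6·172.8 = 1374 kN → 1374 / 2 = 687 kN.
Bearing governs: 687 kN.

687 kN (bearing governs)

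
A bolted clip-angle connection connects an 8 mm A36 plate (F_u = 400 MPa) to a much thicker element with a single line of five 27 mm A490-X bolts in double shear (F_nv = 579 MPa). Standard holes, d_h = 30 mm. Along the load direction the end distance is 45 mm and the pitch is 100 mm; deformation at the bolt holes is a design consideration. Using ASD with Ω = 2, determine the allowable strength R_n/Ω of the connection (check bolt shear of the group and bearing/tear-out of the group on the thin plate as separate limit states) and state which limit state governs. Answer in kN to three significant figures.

Bolt shear: A_b = π·27²/4 = 572.6 mm²; R_n = 579 × 572.6 × 5 × 2 / 1000 = 3315 kN → 3315 / 2 = 1660 kN.
Bearing (1.2 l_c t F_u ≤ 2.4 d t F_u): upper limit = 2.4·27·8·400 / 1000 = 207.4 kN.
  Edge l_c = 45 − 30/2 = 30 → r_n = 115.2 kN; interior l_c = 100 − 30 = 70 → r_n = 207.4 kN.
  R_n,bearing = 1·115.2 + 4·207.4 = 944.6 kN → 944.6 / 2 = 472 kN.
Bearing governs: 472 kN.

472 kN (bearing governs)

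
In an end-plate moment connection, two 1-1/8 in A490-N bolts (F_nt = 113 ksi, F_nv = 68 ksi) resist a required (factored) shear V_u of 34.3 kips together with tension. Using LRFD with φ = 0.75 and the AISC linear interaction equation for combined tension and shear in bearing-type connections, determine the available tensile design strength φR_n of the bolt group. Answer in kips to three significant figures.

162 kips

A_b = π·1.125²/4 = 0.994 in²; f_rv = 34.3 / (2 × 0.994) = 17.25 ksi.
F'_nt = 1.3 F_nt − (F_nt / φF_nv) f_rv = 1.3·113 − (113/(0.75·68))·17.25 = 108.7 ksi, capped at F_nt → F'_nt = 108.7 ksi.
R_n = F'_nt · A_b · n = 108.7 × 0.994 × 2 = 216 kips.
Design strength φR_n = 0.75 × 216 = 162 kips.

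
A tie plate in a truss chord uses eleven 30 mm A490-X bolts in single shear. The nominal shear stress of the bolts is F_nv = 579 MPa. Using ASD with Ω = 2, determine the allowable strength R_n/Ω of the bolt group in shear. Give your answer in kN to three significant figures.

A_b = π × 30² / 4 = 706.9 mm².
R_n = F_nv · A_b · n · n_s = 579 × 706.9 × 11 × 1 / 1000 = 4502 kN.
Allowable strength R_n/Ω = 4502 / 2 = 2250 kN.

2250 kN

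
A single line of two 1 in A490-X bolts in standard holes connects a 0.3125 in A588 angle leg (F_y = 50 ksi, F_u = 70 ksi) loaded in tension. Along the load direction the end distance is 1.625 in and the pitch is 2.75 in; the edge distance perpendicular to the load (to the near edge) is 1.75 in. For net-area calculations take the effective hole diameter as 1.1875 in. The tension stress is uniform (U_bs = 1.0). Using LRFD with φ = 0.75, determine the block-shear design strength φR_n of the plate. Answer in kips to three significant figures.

44.5 kips

Shear plane L_v = 1.625 + 1·2.75 = 4.375 in; A_gv = 4.375 × 0.3125 = 1.367 in².
A_nv = (4.375 − 1.5·1.1875) × 0.3125 = 0.8105 in².
A_nt = (1.75 − 0.5·1.1875) × 0.3125 = 0.3613 in².
0.6 F_u A_nv = 34.04 kips; 0.6 F_y A_gv = 41.02 kips → shear rupture governs the shear term.
R_n = 34.04 + 1.0 × 70 × 0.3613 = 59.34 kips.
Design strength φR_n = 0.75 × 59.34 = 44.5 kips.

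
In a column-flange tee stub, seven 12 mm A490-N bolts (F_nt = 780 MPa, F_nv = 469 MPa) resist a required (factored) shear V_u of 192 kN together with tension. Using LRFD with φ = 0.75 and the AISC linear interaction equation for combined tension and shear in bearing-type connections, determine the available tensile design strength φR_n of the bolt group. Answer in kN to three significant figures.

283 kN

A_b = π·12²/4 = 113.1 mm²; f_rv = 192 × 1000 / (7 × 113.1) = 242.5 MPa.
F'_nt = 1.3 F_nt − (F_nt / φF_nv) f_rv = 1.3·780 − (780/(0.75·469))·242.5 = 476.2 MPa, capped at F_nt → F'_nt = 476.2 MPa.
R_n = F'_nt · A_b · n = 476.2 × 113.1 × 7 / 1000 = 377 kN.
Design strength φR_n = 0.75 × 377 = 283 kN.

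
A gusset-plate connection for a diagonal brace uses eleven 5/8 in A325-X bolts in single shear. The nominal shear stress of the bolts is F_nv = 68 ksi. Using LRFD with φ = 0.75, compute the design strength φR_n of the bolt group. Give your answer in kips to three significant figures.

A_b = π × 0.625² / 4 = 0.3068 in².
R_n = F_nv · A_b · n · n_s = 68 × 0.3068 × 11 × 1 = 229.5 kips.
Design strength φR_n = 0.75 × 229.5 = 172 kips.

172 kips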